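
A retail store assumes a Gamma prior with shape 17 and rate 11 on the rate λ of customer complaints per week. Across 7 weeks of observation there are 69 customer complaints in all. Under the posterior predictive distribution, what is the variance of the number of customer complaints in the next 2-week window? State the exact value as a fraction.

860/81

Total count 69 over total exposure 7 weeks.
The Gamma prior is conjugate for the Poisson rate, so λ | data ~ Gamma(17+69, 11+7) = Gamma(86, 18).
The posterior predictive for a window of length T is Negative Binomial with variance T·α'·(β'+T)/β'² = 2·86·20/324 = 860/81.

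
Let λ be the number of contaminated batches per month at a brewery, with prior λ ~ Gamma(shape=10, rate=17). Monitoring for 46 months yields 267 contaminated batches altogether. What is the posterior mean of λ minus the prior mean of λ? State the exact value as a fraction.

4079/1071

Total count 267 over total exposure 46 months.
The Gamma prior is conjugate for the Poisson rate, so λ | data ~ Gamma(10+267, 17+46) = Gamma(277, 63).
Posterior mean = 277/63 = 277/63; prior mean = 10/17 = 10/17. Difference = 277/63 − 10/17 = 4079/1071.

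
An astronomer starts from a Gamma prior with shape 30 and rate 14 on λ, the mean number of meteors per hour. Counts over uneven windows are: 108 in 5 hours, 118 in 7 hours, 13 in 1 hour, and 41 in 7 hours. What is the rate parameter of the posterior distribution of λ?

Total count: 108 + 118 + 13 + 41 = 280.
Total exposure: 5 + 7 + 1 + 7 = 20 hours.
The Gamma prior is conjugate for the Poisson rate, so λ | data ~ Gamma(30+280, 14+20) = Gamma(310, 34).

34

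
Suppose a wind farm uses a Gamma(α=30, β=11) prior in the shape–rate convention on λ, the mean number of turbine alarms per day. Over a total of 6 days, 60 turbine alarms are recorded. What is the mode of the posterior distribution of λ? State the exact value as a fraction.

89/17

Total count 60 over total exposure 6 days.
The Gamma prior is conjugate for the Poisson rate, so λ | data ~ Gamma(30+60, 11+6) = Gamma(90, 17).
Posterior mode = (α'−1)/β' = 89/17.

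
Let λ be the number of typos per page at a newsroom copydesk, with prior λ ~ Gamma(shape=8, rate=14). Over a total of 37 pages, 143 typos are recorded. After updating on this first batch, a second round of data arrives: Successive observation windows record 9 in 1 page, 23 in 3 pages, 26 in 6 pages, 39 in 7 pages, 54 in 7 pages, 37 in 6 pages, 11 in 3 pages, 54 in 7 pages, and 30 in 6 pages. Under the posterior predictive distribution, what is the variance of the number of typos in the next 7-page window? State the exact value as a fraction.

315952/9409

Total count 143 over total exposure 37 pages.
After the first batch: Gamma(8 + 143, 14 + 37) = Gamma(151, 51).
Total count: 9 + 23 + 26 + 39 + 54 + 37 + 11 + 54 + 30 = 283.
Total exposure: 1 + 3 + 6 + 7 + 7 + 6 + 3 + 7 + 6 = 46 pages.
After the second batch: Gamma(151 + 283, 51 + 46) = Gamma(434, 97).
The posterior predictive for a window of length T is Negative Binomial with variance T·α'·(β'+T)/β'² = 7·434·104/9409 = 315952/9409.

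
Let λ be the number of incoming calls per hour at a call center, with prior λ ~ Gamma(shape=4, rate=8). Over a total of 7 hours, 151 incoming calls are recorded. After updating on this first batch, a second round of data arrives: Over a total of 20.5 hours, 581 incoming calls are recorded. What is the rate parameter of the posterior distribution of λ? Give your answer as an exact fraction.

71/2

Total count 151 over total exposure 7 hours.
After the first batch: Gamma(4 + 151, 8 + 7) = Gamma(155, 15).
Total count 581 over total exposure 20.5 hours.
After the second batch: Gamma(155 + 581, 15 + 20.5) = Gamma(736, 71/2).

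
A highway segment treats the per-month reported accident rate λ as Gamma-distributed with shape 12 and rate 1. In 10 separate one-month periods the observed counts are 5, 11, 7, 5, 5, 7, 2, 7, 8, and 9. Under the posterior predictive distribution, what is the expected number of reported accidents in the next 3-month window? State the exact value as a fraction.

Total count: 5 + 11 + 7 + 5 + 5 + 7 + 2 + 7 + 8 + 9 = 66.
Total exposure: 10 months.
Posterior: α' = 12 + 66 = 78, β' = 1 + 10 = 11.
Predictive mean over a 3-month window = T·E[λ|data] = 3·78/11 = 234/11.

234/11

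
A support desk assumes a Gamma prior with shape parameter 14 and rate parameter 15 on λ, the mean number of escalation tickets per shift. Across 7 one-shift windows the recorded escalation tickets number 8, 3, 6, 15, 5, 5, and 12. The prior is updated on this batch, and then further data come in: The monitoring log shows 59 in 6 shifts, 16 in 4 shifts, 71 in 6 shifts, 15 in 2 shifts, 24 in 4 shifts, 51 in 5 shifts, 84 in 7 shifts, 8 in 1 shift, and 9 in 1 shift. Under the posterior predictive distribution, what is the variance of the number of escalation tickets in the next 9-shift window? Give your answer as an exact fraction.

Total count: 8 + 3 + 6 + 15 + 5 + 5 + 12 = 54.
Total exposure: 7 shifts.
After the first batch: Gamma(14 + 54, 15 + 7) = Gamma(68, 22).
Total count: 59 + 16 + 71 + 15 + 24 + 51 + 84 + 8 + 9 = 337.
Total exposure: 6 + 4 + 6 + 2 + 4 + 5 + 7 + 1 + 1 = 36 shifts.
After the second batch: Gamma(68 + 337, 22 + 36) = Gamma(405, 58).
The posterior predictive for a window of length T is Negative Binomial with variance T·α'·(β'+T)/β'² = 9·405·67/3364 = 244215/3364.

244215/3364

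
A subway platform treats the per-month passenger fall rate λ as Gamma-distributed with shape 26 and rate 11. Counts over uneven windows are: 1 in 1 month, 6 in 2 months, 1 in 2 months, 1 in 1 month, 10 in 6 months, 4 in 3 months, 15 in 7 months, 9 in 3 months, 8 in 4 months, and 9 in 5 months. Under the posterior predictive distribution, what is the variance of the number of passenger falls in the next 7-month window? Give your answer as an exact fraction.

728/45

Total count: 1 + 6 + 1 + 1 + 10 + 4 + 15 + 9 + 8 + 9 = 64.
Total exposure: 1 + 2 + 2 + 1 + 6 + 3 + 7 + 3 + 4 + 5 = 34 months.
Posterior: α' = 26 + 64 = 90, β' = 11 + 34 = 45.
The posterior predictive for a window of length T is Negative Binomial with variance T·α'·(β'+T)/β'² = 7·90·52/2025 = 728/45.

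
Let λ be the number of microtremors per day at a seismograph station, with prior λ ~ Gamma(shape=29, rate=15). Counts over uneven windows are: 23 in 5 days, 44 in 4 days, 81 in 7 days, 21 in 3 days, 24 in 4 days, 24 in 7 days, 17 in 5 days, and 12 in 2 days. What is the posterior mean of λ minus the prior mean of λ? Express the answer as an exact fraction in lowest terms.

Total count: 23 + 44 + 81 + 21 + 24 + 24 + 17 + 12 = 246.
Total exposure: 5 + 4 + 7 + 3 + 4 + 7 + 5 + 2 = 37 days.
Conjugate update: add total count to the shape and total exposure to the rate, giving Gamma(275, 52).
Posterior mean = 275/52 = 275/52; prior mean = 29/15 = 29/15. Difference = 275/52 − 29/15 = 2617/780.

2617/780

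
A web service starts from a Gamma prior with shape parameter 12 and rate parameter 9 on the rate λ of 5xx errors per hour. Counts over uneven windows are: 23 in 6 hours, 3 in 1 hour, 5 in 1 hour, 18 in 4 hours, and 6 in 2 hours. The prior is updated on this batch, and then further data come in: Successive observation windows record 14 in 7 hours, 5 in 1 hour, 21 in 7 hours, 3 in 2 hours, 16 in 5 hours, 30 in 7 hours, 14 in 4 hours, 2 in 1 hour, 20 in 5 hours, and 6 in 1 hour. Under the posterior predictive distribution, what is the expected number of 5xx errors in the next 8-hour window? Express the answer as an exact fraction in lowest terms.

176/7

Total count: 23 + 3 + 5 + 18 + 6 = 55.
Total exposure: 6 + 1 + 1 + 4 + 2 = 14 hours.
After the first batch: Gamma(12 + 55, 9 + 14) = Gamma(67, 23).
Total count: 14 + 5 + 21 + 3 + 16 + 30 + 14 + 2 + 20 + 6 = 131.
Total exposure: 7 + 1 + 7 + 2 + 5 + 7 + 4 + 1 + 5 + 1 = 40 hours.
After the second batch: Gamma(67 + 131, 23 + 40) = Gamma(198, 63).
Predictive mean over an 8-hour window = T·E[λ|data] = 8·198/63 = 176/7.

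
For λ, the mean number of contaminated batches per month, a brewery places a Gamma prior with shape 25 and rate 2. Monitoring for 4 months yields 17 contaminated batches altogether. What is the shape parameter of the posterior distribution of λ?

Total count 17 over total exposure 4 months.
Posterior: α' = 25 + 17 = 42, β' = 2 + 4 = 6.

42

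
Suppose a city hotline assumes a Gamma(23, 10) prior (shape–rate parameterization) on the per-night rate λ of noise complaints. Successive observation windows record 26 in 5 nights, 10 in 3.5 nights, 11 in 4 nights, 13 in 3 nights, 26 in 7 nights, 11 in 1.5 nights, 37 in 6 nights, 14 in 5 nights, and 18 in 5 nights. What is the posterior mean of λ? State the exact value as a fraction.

Total count: 26 + 10 + 11 + 13 + 26 + 11 + 37 + 14 + 18 = 166.
Total exposure: 5 + 3.5 + 4 + 3 + 7 + 1.5 + 6 + 5 + 5 = 40 nights.
Gamma(α, β) with Poisson data over total exposure Σt gives posterior Gamma(α+Σx, β+Σt) = Gamma(189, 50).
Posterior mean = α'/β' = 189/50.

189/50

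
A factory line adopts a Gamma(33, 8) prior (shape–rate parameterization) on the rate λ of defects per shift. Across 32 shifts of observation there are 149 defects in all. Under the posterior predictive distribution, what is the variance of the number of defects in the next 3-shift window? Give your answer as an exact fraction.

11739/800

Total count 149 over total exposure 32 shifts.
Gamma(α, β) with Poisson data over total exposure Σt gives posterior Gamma(α+Σx, β+Σt) = Gamma(182, 40).
The posterior predictive for a window of length T is Negative Binomial with variance T·α'·(β'+T)/β'² = 3·182·43/1600 = 11739/800.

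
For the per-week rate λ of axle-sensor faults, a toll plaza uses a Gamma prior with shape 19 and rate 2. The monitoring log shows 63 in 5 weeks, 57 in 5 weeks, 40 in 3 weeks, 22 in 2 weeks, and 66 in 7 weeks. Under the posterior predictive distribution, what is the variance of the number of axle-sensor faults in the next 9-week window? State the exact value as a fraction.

8811/64

Total count: 63 + 57 + 40 + 22 + 66 = 248.
Total exposure: 5 + 5 + 3 + 2 + 7 = 22 weeks.
Conjugate update: add total count to the shape and total exposure to the rate, giving Gamma(267, 24).
The posterior predictive for a window of length T is Negative Binomial with variance T·α'·(β'+T)/β'² = 9·267·33/576 = 8811/64.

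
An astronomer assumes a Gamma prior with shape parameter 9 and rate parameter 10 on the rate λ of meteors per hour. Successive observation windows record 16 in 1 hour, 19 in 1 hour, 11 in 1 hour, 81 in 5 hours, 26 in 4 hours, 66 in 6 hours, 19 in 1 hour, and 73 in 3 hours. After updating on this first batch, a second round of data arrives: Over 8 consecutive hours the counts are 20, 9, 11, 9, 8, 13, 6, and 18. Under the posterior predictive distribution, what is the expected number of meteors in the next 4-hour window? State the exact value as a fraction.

Total count: 16 + 19 + 11 + 81 + 26 + 66 + 19 + 73 = 311.
Total exposure: 1 + 1 + 1 + 5 + 4 + 6 + 1 + 3 = 22 hours.
After the first batch: Gamma(9 + 311, 10 + 22) = Gamma(320, 32).
Total count: 20 + 9 + 11 + 9 + 8 + 13 + 6 + 18 = 94.
Total exposure: 8 hours.
After the second batch: Gamma(320 + 94, 32 + 8) = Gamma(414, 40).
Predictive mean over a 4-hour window = T·E[λ|data] = 4·414/40 = 207/5.

207/5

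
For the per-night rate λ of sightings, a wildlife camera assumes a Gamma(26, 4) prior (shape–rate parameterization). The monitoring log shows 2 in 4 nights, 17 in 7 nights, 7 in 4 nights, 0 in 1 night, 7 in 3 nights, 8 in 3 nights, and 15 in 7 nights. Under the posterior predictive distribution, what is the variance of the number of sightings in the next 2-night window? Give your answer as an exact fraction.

5740/1089

Total count: 2 + 17 + 7 + 0 + 7 + 8 + 15 = 56.
Total exposure: 4 + 7 + 4 + 1 + 3 + 3 + 7 = 29 nights.
Gamma(α, β) with Poisson data over total exposure Σt gives posterior Gamma(α+Σx, β+Σt) = Gamma(82, 33).
The posterior predictive for a window of length T is Negative Binomial with variance T·α'·(β'+T)/β'² = 2·82·35/1089 = 5740/1089.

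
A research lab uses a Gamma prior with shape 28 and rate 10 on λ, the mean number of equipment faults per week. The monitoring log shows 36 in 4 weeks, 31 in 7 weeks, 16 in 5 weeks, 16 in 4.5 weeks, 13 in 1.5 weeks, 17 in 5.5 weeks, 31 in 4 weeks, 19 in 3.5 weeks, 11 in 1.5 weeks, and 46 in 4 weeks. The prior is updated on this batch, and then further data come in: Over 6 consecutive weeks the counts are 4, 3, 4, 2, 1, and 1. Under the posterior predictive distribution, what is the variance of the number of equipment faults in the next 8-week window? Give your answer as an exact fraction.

575856/12769

Total count: 36 + 31 + 16 + 16 + 13 + 17 + 31 + 19 + 11 + 46 = 236.
Total exposure: 4 + 7 + 5 + 4.5 + 1.5 + 5.5 + 4 + 3.5 + 1.5 + 4 = 40.5 weeks.
After the first batch: Gamma(28 + 236, 10 + 40.5) = Gamma(264, 101/2).
Total count: 4 + 3 + 4 + 2 + 1 + 1 = 15.
Total exposure: 6 weeks.
After the second batch: Gamma(264 + 15, 101/2 + 6) = Gamma(279, 113/2).
The posterior predictive for a window of length T is Negative Binomial with variance T·α'·(β'+T)/β'² = 8·279·(129/2)/(12769/4) = 575856/12769.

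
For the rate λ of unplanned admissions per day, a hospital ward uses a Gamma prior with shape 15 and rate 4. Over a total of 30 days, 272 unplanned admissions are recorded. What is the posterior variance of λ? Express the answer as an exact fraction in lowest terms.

287/1156

Total count 272 over total exposure 30 days.
Conjugate update: add total count to the shape and total exposure to the rate, giving Gamma(287, 34).
Posterior variance = α'/β'² = 287/1156.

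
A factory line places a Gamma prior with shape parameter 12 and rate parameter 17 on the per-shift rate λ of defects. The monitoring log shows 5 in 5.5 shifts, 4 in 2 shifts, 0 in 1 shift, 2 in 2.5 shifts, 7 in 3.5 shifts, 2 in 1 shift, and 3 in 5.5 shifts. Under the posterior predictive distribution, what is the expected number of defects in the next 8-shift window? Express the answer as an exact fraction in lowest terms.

140/19

Total count: 5 + 4 + 0 + 2 + 7 + 2 + 3 = 23.
Total exposure: 5.5 + 2 + 1 + 2.5 + 3.5 + 1 + 5.5 = 21 shifts.
Conjugate update: add total count to the shape and total exposure to the rate, giving Gamma(35, 38).
Predictive mean over an 8-shift window = T·E[λ|data] = 8·35/38 = 140/19.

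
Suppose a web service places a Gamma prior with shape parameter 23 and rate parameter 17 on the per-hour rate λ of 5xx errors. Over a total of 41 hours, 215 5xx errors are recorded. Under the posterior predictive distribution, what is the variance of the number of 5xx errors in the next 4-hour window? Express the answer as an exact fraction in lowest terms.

14756/841

Total count 215 over total exposure 41 hours.
Posterior: α' = 23 + 215 = 238, β' = 17 + 41 = 58.
The posterior predictive for a window of length T is Negative Binomial with variance T·α'·(β'+T)/β'² = 4·238·62/3364 = 14756/841.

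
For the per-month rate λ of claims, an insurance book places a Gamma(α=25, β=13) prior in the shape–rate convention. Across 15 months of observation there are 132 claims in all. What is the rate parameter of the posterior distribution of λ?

28

Total count 132 over total exposure 15 months.
Conjugate update: add total count to the shape and total exposure to the rate, giving Gamma(157, 28).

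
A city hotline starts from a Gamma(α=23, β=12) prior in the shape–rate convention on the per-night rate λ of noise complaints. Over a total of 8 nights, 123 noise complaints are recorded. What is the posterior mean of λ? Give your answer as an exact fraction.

73/10

Total count 123 over total exposure 8 nights.
Posterior: α' = 23 + 123 = 146, β' = 12 + 8 = 20.
Posterior mean = α'/β' = 146/20 = 73/10.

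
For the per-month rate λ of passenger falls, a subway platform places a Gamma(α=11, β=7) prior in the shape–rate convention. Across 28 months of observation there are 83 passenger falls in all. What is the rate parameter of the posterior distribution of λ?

Total count 83 over total exposure 28 months.
The Gamma prior is conjugate for the Poisson rate, so λ | data ~ Gamma(11+83, 7+28) = Gamma(94, 35).

35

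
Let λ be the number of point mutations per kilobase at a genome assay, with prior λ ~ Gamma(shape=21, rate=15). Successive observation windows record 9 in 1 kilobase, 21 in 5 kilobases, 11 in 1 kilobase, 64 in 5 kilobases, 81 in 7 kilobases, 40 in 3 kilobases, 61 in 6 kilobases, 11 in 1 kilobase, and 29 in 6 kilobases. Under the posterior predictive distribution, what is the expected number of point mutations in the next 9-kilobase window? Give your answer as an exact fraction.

Total count: 9 + 21 + 11 + 64 + 81 + 40 + 61 + 11 + 29 = 327.
Total exposure: 1 + 5 + 1 + 5 + 7 + 3 + 6 + 1 + 6 = 35 kilobases.
Gamma(α, β) with Poisson data over total exposure Σt gives posterior Gamma(α+Σx, β+Σt) = Gamma(348, 50).
Predictive mean over a 9-kilobase window = T·E[λ|data] = 9·348/50 = 1566/25.

1566/25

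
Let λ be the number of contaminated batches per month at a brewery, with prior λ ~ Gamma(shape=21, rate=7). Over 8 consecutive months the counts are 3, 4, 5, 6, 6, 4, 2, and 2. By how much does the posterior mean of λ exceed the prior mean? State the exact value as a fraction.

8/15

Total count: 3 + 4 + 5 + 6 + 6 + 4 + 2 + 2 = 32.
Total exposure: 8 months.
Posterior: α' = 21 + 32 = 53, β' = 7 + 8 = 15.
Posterior mean = 53/15 = 53/15; prior mean = 21/7 = 3. Difference = 53/15 − 3 = 8/15.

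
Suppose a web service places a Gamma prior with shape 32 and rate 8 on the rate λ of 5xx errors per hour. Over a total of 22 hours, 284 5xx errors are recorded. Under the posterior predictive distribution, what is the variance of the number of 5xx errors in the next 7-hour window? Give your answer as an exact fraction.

Total count 284 over total exposure 22 hours.
The Gamma prior is conjugate for the Poisson rate, so λ | data ~ Gamma(32+284, 8+22) = Gamma(316, 30).
The posterior predictive for a window of length T is Negative Binomial with variance T·α'·(β'+T)/β'² = 7·316·37/900 = 20461/225.

20461/225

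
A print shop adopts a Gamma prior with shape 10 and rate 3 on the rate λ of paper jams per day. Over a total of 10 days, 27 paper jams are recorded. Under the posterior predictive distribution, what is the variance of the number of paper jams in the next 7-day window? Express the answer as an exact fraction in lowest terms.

5180/169

Total count 27 over total exposure 10 days.
The Gamma prior is conjugate for the Poisson rate, so λ | data ~ Gamma(10+27, 3+10) = Gamma(37, 13).
The posterior predictive for a window of length T is Negative Binomial with variance T·α'·(β'+T)/β'² = 7·37·20/169 = 5180/169.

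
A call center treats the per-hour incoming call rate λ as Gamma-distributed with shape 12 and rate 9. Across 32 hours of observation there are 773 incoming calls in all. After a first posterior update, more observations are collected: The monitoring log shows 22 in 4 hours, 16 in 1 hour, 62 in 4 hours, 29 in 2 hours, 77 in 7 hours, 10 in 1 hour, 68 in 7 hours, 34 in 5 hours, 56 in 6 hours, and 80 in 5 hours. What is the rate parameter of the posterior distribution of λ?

Total count 773 over total exposure 32 hours.
After the first batch: Gamma(12 + 773, 9 + 32) = Gamma(785, 41).
Total count: 22 + 16 + 62 + 29 + 77 + 10 + 68 + 34 + 56 + 80 = 454.
Total exposure: 4 + 1 + 4 + 2 + 7 + 1 + 7 + 5 + 6 + 5 = 42 hours.
After the second batch: Gamma(785 + 454, 41 + 42) = Gamma(1239, 83).

83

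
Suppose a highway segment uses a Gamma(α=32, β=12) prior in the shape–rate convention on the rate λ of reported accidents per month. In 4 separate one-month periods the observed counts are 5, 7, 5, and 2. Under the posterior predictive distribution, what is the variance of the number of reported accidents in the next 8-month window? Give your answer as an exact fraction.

Total count: 5 + 7 + 5 + 2 = 19.
Total exposure: 4 months.
By Gamma–Poisson conjugacy, the posterior is Gamma(α + Σx, β + Σt) = Gamma(32 + 19, 12 + 4) = Gamma(51, 16).
The posterior predictive for a window of length T is Negative Binomial with variance T·α'·(β'+T)/β'² = 8·51·24/256 = 153/4.

153/4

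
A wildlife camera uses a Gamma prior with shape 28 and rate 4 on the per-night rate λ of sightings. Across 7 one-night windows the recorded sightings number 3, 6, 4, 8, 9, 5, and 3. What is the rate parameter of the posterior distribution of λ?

11

Total count: 3 + 6 + 4 + 8 + 9 + 5 + 3 = 38.
Total exposure: 7 nights.
Conjugate update: add total count to the shape and total exposure to the rate, giving Gamma(66, 11).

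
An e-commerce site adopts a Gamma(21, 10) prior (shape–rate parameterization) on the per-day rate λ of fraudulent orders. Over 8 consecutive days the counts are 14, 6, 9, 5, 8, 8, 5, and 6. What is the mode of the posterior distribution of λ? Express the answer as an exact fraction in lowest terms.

Total count: 14 + 6 + 9 + 5 + 8 + 8 + 5 + 6 = 61.
Total exposure: 8 days.
The Gamma prior is conjugate for the Poisson rate, so λ | data ~ Gamma(21+61, 10+8) = Gamma(82, 18).
Posterior mode = (α'−1)/β' = 81/18 = 9/2.

9/2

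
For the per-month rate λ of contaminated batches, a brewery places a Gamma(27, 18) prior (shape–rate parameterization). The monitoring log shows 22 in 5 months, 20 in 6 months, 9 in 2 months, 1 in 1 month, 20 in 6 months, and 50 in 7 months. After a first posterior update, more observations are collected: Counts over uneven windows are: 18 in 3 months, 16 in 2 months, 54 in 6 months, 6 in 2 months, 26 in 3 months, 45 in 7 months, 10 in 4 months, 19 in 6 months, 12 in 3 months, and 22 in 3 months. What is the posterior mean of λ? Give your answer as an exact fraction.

377/84

Total count: 22 + 20 + 9 + 1 + 20 + 50 = 122.
Total exposure: 5 + 6 + 2 + 1 + 6 + 7 = 27 months.
After the first batch: Gamma(27 + 122, 18 + 27) = Gamma(149, 45).
Total count: 18 + 16 + 54 + 6 + 26 + 45 + 10 + 19 + 12 + 22 = 228.
Total exposure: 3 + 2 + 6 + 2 + 3 + 7 + 4 + 6 + 3 + 3 = 39 months.
After the second batch: Gamma(149 + 228, 45 + 39) = Gamma(377, 84).
Posterior mean = α'/β' = 377/84.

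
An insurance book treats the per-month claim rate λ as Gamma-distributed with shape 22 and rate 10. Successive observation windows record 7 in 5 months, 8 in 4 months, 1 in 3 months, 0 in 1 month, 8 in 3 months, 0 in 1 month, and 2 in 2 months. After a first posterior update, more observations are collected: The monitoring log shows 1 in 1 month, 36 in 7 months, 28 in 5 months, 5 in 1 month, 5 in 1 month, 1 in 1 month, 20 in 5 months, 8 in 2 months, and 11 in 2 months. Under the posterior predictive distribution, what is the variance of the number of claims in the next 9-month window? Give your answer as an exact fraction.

Total count: 7 + 8 + 1 + 0 + 8 + 0 + 2 = 26.
Total exposure: 5 + 4 + 3 + 1 + 3 + 1 + 2 = 19 months.
After the first batch: Gamma(22 + 26, 10 + 19) = Gamma(48, 29).
Total count: 1 + 36 + 28 + 5 + 5 + 1 + 20 + 8 + 11 = 115.
Total exposure: 1 + 7 + 5 + 1 + 1 + 1 + 5 + 2 + 2 = 25 months.
After the second batch: Gamma(48 + 115, 29 + 25) = Gamma(163, 54).
The posterior predictive for a window of length T is Negative Binomial with variance T·α'·(β'+T)/β'² = 9·163·63/2916 = 1141/36.

1141/36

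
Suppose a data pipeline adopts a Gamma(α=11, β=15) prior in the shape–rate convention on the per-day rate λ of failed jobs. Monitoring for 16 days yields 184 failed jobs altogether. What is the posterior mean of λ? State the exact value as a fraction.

195/31

Total count 184 over total exposure 16 days.
The Gamma prior is conjugate for the Poisson rate, so λ | data ~ Gamma(11+184, 15+16) = Gamma(195, 31).
Posterior mean = α'/β' = 195/31.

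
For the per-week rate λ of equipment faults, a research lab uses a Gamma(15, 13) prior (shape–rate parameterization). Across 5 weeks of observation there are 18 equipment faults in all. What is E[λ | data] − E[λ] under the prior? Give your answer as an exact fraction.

Total count 18 over total exposure 5 weeks.
Posterior: α' = 15 + 18 = 33, β' = 13 + 5 = 18.
Posterior mean = 33/18 = 11/6; prior mean = 15/13 = 15/13. Difference = 11/6 − 15/13 = 53/78.

53/78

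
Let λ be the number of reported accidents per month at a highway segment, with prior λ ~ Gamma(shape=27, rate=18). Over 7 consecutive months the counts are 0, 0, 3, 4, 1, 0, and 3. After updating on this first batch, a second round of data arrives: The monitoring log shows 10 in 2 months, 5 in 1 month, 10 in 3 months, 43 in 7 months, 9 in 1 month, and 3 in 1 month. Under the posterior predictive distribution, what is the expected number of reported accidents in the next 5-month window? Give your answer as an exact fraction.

Total count: 0 + 0 + 3 + 4 + 1 + 0 + 3 = 11.
Total exposure: 7 months.
After the first batch: Gamma(27 + 11, 18 + 7) = Gamma(38, 25).
Total count: 10 + 5 + 10 + 43 + 9 + 3 = 80.
Total exposure: 2 + 1 + 3 + 7 + 1 + 1 = 15 months.
After the second batch: Gamma(38 + 80, 25 + 15) = Gamma(118, 40).
Predictive mean over a 5-month window = T·E[λ|data] = 5·118/40 = 59/4.

59/4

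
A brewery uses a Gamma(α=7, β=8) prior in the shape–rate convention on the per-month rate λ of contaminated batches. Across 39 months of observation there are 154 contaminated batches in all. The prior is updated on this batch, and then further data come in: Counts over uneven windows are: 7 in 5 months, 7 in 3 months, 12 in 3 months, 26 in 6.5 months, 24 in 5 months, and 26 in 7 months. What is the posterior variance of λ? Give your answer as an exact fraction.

Total count 154 over total exposure 39 months.
After the first batch: Gamma(7 + 154, 8 + 39) = Gamma(161, 47).
Total count: 7 + 7 + 12 + 26 + 24 + 26 = 102.
Total exposure: 5 + 3 + 3 + 6.5 + 5 + 7 = 29.5 months.
After the second batch: Gamma(161 + 102, 47 + 29.5) = Gamma(263, 153/2).
Posterior variance = α'/β'² = 263/(23409/4) = 1052/23409.

1052/23409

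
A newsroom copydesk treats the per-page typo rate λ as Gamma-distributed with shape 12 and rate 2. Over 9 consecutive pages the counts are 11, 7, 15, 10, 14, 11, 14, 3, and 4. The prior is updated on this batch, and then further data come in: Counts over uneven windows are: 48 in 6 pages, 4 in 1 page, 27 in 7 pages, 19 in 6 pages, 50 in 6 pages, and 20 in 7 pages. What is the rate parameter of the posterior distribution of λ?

44

Total count: 11 + 7 + 15 + 10 + 14 + 11 + 14 + 3 + 4 = 89.
Total exposure: 9 pages.
After the first batch: Gamma(12 + 89, 2 + 9) = Gamma(101, 11).
Total count: 48 + 4 + 27 + 19 + 50 + 20 = 168.
Total exposure: 6 + 1 + 7 + 6 + 6 + 7 = 33 pages.
After the second batch: Gamma(101 + 168, 11 + 33) = Gamma(269, 44).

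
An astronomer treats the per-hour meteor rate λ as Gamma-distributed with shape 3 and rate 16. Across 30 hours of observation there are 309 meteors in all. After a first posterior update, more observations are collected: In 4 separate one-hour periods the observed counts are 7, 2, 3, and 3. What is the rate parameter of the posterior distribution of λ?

50

Total count 309 over total exposure 30 hours.
After the first batch: Gamma(3 + 309, 16 + 30) = Gamma(312, 46).
Total count: 7 + 2 + 3 + 3 = 15.
Total exposure: 4 hours.
After the second batch: Gamma(312 + 15, 46 + 4) = Gamma(327, 50).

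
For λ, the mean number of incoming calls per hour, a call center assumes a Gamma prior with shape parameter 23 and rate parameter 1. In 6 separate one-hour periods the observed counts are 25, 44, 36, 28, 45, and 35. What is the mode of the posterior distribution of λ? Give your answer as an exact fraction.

Total count: 25 + 44 + 36 + 28 + 45 + 35 = 213.
Total exposure: 6 hours.
Conjugate update: add total count to the shape and total exposure to the rate, giving Gamma(236, 7).
Posterior mode = (α'−1)/β' = 235/7.

235/7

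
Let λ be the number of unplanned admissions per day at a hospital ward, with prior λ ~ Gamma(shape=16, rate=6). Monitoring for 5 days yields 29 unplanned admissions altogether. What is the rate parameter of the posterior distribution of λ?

Total count 29 over total exposure 5 days.
Conjugate update: add total count to the shape and total exposure to the rate, giving Gamma(45, 11).

11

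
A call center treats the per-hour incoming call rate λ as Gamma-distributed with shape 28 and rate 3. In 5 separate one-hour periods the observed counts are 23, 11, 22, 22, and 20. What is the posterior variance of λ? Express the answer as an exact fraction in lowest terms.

63/32

Total count: 23 + 11 + 22 + 22 + 20 = 98.
Total exposure: 5 hours.
Posterior: α' = 28 + 98 = 126, β' = 3 + 5 = 8.
Posterior variance = α'/β'² = 126/64 = 63/32.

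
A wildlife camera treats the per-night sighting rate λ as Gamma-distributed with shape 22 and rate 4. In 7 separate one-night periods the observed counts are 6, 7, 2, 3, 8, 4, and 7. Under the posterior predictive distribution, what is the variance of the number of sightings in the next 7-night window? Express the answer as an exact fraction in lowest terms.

Total count: 6 + 7 + 2 + 3 + 8 + 4 + 7 = 37.
Total exposure: 7 nights.
By Gamma–Poisson conjugacy, the posterior is Gamma(α + Σx, β + Σt) = Gamma(22 + 37, 4 + 7) = Gamma(59, 11).
The posterior predictive for a window of length T is Negative Binomial with variance T·α'·(β'+T)/β'² = 7·59·18/121 = 7434/121.

7434/121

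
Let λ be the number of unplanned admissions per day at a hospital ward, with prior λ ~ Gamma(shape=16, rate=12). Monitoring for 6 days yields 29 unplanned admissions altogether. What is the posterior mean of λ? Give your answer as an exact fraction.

Total count 29 over total exposure 6 days.
Conjugate update: add total count to the shape and total exposure to the rate, giving Gamma(45, 18).
Posterior mean = α'/β' = 45/18 = 5/2.

5/2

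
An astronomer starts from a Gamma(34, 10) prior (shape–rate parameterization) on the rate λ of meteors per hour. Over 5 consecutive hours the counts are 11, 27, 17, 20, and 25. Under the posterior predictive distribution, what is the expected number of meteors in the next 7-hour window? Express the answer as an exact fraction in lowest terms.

Total count: 11 + 27 + 17 + 20 + 25 = 100.
Total exposure: 5 hours.
Conjugate update: add total count to the shape and total exposure to the rate, giving Gamma(134, 15).
Predictive mean over a 7-hour window = T·E[λ|data] = 7·134/15 = 938/15.

938/15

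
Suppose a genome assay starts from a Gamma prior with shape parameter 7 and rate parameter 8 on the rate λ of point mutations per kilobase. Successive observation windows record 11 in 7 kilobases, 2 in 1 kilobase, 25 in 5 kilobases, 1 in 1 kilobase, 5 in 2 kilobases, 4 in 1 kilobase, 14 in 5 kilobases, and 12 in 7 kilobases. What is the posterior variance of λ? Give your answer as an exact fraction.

Total count: 11 + 2 + 25 + 1 + 5 + 4 + 14 + 12 = 74.
Total exposure: 7 + 1 + 5 + 1 + 2 + 1 + 5 + 7 = 29 kilobases.
Conjugate update: add total count to the shape and total exposure to the rate, giving Gamma(81, 37).
Posterior variance = α'/β'² = 81/1369.

81/1369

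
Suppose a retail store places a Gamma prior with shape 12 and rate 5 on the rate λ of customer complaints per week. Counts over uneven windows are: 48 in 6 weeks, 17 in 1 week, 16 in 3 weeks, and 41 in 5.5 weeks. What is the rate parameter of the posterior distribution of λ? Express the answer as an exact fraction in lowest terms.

Total count: 48 + 17 + 16 + 41 = 122.
Total exposure: 6 + 1 + 3 + 5.5 = 15.5 weeks.
By Gamma–Poisson conjugacy, the posterior is Gamma(α + Σx, β + Σt) = Gamma(12 + 122, 5 + 15.5) = Gamma(134, 41/2).

41/2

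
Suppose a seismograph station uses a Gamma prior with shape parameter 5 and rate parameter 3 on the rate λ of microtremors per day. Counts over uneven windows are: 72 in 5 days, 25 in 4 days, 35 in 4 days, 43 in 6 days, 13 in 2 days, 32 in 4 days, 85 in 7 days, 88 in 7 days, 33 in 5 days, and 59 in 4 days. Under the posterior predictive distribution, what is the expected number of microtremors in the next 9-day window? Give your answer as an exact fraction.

Total count: 72 + 25 + 35 + 43 + 13 + 32 + 85 + 88 + 33 + 59 = 485.
Total exposure: 5 + 4 + 4 + 6 + 2 + 4 + 7 + 7 + 5 + 4 = 48 days.
Conjugate update: add total count to the shape and total exposure to the rate, giving Gamma(490, 51).
Predictive mean over a 9-day window = T·E[λ|data] = 9·490/51 = 1470/17.

1470/17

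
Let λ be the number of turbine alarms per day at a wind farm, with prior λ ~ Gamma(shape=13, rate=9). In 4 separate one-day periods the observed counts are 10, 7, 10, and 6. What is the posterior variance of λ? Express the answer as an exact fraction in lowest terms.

46/169

Total count: 10 + 7 + 10 + 6 = 33.
Total exposure: 4 days.
By Gamma–Poisson conjugacy, the posterior is Gamma(α + Σx, β + Σt) = Gamma(13 + 33, 9 + 4) = Gamma(46, 13).
Posterior variance = α'/β'² = 46/169.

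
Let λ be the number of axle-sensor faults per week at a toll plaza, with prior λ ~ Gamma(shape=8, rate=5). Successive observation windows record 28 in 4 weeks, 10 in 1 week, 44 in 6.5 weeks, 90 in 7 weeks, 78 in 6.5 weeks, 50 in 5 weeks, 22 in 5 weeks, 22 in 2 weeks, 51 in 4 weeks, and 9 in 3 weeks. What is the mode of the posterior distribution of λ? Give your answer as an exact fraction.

411/49

Total count: 28 + 10 + 44 + 90 + 78 + 50 + 22 + 22 + 51 + 9 = 404.
Total exposure: 4 + 1 + 6.5 + 7 + 6.5 + 5 + 5 + 2 + 4 + 3 = 44 weeks.
Conjugate update: add total count to the shape and total exposure to the rate, giving Gamma(412, 49).
Posterior mode = (α'−1)/β' = 411/49.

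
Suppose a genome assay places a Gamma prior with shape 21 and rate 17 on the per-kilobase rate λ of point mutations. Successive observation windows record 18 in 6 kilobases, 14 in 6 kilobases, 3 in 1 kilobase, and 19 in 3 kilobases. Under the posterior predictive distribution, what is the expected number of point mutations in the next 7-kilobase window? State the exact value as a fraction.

Total count: 18 + 14 + 3 + 19 = 54.
Total exposure: 6 + 6 + 1 + 3 = 16 kilobases.
The Gamma prior is conjugate for the Poisson rate, so λ | data ~ Gamma(21+54, 17+16) = Gamma(75, 33).
Predictive mean over a 7-kilobase window = T·E[λ|data] = 7·75/33 = 175/11.

175/11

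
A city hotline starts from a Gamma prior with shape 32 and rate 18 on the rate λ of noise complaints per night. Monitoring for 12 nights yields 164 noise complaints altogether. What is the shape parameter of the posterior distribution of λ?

196

Total count 164 over total exposure 12 nights.
Posterior: α' = 32 + 164 = 196, β' = 18 + 12 = 30.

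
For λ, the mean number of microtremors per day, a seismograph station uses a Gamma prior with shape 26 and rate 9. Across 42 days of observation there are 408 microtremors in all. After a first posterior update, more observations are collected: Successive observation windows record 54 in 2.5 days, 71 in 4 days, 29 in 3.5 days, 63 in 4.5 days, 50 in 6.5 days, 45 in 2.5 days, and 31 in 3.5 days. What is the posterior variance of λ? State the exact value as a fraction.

259/2028

Total count 408 over total exposure 42 days.
After the first batch: Gamma(26 + 408, 9 + 42) = Gamma(434, 51).
Total count: 54 + 71 + 29 + 63 + 50 + 45 + 31 = 343.
Total exposure: 2.5 + 4 + 3.5 + 4.5 + 6.5 + 2.5 + 3.5 = 27 days.
After the second batch: Gamma(434 + 343, 51 + 27) = Gamma(777, 78).
Posterior variance = α'/β'² = 777/6084 = 259/2028.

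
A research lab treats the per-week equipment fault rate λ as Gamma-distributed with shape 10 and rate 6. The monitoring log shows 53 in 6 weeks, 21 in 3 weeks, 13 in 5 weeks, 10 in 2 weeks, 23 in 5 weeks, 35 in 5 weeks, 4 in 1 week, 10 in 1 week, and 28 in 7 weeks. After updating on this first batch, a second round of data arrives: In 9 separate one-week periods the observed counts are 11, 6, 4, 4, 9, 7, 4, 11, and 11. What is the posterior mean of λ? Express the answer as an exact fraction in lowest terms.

Total count: 53 + 21 + 13 + 10 + 23 + 35 + 4 + 10 + 28 = 197.
Total exposure: 6 + 3 + 5 + 2 + 5 + 5 + 1 + 1 + 7 = 35 weeks.
After the first batch: Gamma(10 + 197, 6 + 35) = Gamma(207, 41).
Total count: 11 + 6 + 4 + 4 + 9 + 7 + 4 + 11 + 11 = 67.
Total exposure: 9 weeks.
After the second batch: Gamma(207 + 67, 41 + 9) = Gamma(274, 50).
Posterior mean = α'/β' = 274/50 = 137/25.

137/25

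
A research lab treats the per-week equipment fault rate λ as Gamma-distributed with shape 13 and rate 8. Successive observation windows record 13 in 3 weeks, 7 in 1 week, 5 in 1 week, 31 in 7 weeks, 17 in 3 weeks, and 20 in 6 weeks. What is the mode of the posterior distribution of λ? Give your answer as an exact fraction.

Total count: 13 + 7 + 5 + 31 + 17 + 20 = 93.
Total exposure: 3 + 1 + 1 + 7 + 3 + 6 = 21 weeks.
Posterior: α' = 13 + 93 = 106, β' = 8 + 21 = 29.
Posterior mode = (α'−1)/β' = 105/29.

105/29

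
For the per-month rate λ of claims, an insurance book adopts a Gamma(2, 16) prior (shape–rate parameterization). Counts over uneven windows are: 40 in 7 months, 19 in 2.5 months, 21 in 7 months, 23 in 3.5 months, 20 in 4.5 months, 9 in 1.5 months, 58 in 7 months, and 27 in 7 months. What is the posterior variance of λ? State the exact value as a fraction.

Total count: 40 + 19 + 21 + 23 + 20 + 9 + 58 + 27 = 217.
Total exposure: 7 + 2.5 + 7 + 3.5 + 4.5 + 1.5 + 7 + 7 = 40 months.
Gamma(α, β) with Poisson data over total exposure Σt gives posterior Gamma(α+Σx, β+Σt) = Gamma(219, 56).
Posterior variance = α'/β'² = 219/3136.

219/3136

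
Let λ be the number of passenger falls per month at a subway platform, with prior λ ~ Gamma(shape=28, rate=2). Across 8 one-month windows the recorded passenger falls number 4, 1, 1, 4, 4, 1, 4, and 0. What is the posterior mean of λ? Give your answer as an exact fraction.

47/10

Total count: 4 + 1 + 1 + 4 + 4 + 1 + 4 + 0 = 19.
Total exposure: 8 months.
Conjugate update: add total count to the shape and total exposure to the rate, giving Gamma(47, 10).
Posterior mean = α'/β' = 47/10.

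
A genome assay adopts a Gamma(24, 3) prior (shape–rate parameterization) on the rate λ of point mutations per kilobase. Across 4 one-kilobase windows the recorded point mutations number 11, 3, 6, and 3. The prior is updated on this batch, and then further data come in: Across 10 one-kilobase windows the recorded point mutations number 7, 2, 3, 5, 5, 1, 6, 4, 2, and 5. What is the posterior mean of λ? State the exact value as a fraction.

Total count: 11 + 3 + 6 + 3 = 23.
Total exposure: 4 kilobases.
After the first batch: Gamma(24 + 23, 3 + 4) = Gamma(47, 7).
Total count: 7 + 2 + 3 + 5 + 5 + 1 + 6 + 4 + 2 + 5 = 40.
Total exposure: 10 kilobases.
After the second batch: Gamma(47 + 40, 7 + 10) = Gamma(87, 17).
Posterior mean = α'/β' = 87/17.

87/17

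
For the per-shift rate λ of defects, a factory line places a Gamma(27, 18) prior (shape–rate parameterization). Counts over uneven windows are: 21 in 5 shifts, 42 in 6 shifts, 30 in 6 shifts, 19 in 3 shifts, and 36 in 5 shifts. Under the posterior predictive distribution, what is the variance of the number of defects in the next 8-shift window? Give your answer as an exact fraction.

Total count: 21 + 42 + 30 + 19 + 36 = 148.
Total exposure: 5 + 6 + 6 + 3 + 5 = 25 shifts.
Conjugate update: add total count to the shape and total exposure to the rate, giving Gamma(175, 43).
The posterior predictive for a window of length T is Negative Binomial with variance T·α'·(β'+T)/β'² = 8·175·51/1849 = 71400/1849.

71400/1849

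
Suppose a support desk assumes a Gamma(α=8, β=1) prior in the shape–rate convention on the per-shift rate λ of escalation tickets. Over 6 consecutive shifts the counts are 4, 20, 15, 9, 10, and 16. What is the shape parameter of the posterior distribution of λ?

Total count: 4 + 20 + 15 + 9 + 10 + 16 = 74.
Total exposure: 6 shifts.
The Gamma prior is conjugate for the Poisson rate, so λ | data ~ Gamma(8+74, 1+6) = Gamma(82, 7).

82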